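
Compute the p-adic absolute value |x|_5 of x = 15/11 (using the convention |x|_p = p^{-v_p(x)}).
|15/11|_5 = 1/5

Step 1 — compute v_5(x) by factoring powers of 5 out of the numerator and denominator: v_5(15/11) = 1. Step 2 — apply |x|_p = p^{-v_p(x)} = 5^{-1} = 1/5.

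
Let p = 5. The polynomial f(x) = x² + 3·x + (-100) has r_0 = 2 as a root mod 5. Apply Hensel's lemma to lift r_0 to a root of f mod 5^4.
r_3 = 172 (mod 625)

Hensel: r_{i+1} = r_i − f(r_i)·(f′(r_i))^{-1} mod 5^{i+2}, f′(x) = 2x + 3. Iterate:
  r_0 = 2 (mod 5)
  r_1 = 22 (mod 25)
  r_2 = 47 (mod 125)
  r_3 = 172 (mod 625)
Final: r = 172 satisfies f(r) ≡ 0 mod 5^4.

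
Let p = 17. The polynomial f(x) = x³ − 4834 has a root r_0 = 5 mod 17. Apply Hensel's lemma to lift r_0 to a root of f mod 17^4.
r_3 = 49560 (mod 83521)

Hensel: r_{i+1} = r_i − f(r_i)/f′(r_i) mod 17^{i+2}, where f′(x) = 3x². Iterate:
  r_0 = 5 (mod 17)
  r_1 = 141 (mod 289)
  r_2 = 430 (mod 4913)
  r_3 = 49560 (mod 83521)
Final: r = 49560 with f(r) ≡ 0 mod 17^4.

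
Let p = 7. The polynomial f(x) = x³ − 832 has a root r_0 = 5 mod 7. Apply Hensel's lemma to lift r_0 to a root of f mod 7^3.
r_2 = 117 (mod 343)

Hensel: r_{i+1} = r_i − f(r_i)/f′(r_i) mod 7^{i+2}, where f′(x) = 3x². Iterate:
  r_0 = 5 (mod 7)
  r_1 = 19 (mod 49)
  r_2 = 117 (mod 343)
Final: r = 117 with f(r) ≡ 0 mod 7^3.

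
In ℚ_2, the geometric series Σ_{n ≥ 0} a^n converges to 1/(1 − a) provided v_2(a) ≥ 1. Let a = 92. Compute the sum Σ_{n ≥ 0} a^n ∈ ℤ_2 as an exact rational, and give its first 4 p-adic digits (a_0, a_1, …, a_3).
Σ a^n = 1/(1 − a) = -1/91;  first 4 digits = (1, 0, 1, 1)

v_2(a) = 2 ≥ 1, so the series converges in ℤ_2 to 1/(1 − a) = 1/(1 − 92) = -1/91. Expand this rational in ℤ_2: compute digits iteratively via d_i = x_i mod 2, x_{i+1} = (x_i − d_i)/2. The first 4 digits are (1, 0, 1, 1).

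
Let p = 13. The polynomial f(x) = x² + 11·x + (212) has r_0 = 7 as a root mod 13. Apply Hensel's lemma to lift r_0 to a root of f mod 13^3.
r_2 = 345 (mod 2197)

Hensel: r_{i+1} = r_i − f(r_i)·(f′(r_i))^{-1} mod 13^{i+2}, f′(x) = 2x + 11. Iterate:
  r_0 = 7 (mod 13)
  r_1 = 7 (mod 169)
  r_2 = 345 (mod 2197)
Final: r = 345 satisfies f(r) ≡ 0 mod 13^3.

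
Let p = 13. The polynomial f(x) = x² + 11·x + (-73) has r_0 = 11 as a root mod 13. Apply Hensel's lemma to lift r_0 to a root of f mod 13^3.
r_2 = 1870 (mod 2197)

Hensel: r_{i+1} = r_i − f(r_i)·(f′(r_i))^{-1} mod 13^{i+2}, f′(x) = 2x + 11. Iterate:
  r_0 = 11 (mod 13)
  r_1 = 11 (mod 169)
  r_2 = 1870 (mod 2197)
Final: r = 1870 satisfies f(r) ≡ 0 mod 13^3.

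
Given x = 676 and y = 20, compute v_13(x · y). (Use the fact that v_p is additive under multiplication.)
v_13(13520) = 2

v_p(x) = 2 (factor: 676 = 13^2 · 4); v_p(y) = 0 (factor: 20 = 13^0 · 20). Additivity: v_p(xy) = v_p(x) + v_p(y) = 2 + 0 = 2. (Direct check: xy = 13520 = 13^2 · (80).)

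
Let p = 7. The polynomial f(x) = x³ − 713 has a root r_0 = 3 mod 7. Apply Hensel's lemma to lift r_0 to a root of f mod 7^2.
r_1 = 3 (mod 49)

Hensel: r_{i+1} = r_i − f(r_i)/f′(r_i) mod 7^{i+2}, where f′(x) = 3x². Iterate:
  r_0 = 3 (mod 7)
  r_1 = 3 (mod 49)
Final: r = 3 with f(r) ≡ 0 mod 7^2.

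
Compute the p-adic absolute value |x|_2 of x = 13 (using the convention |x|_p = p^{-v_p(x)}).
|13|_2 = 1

Step 1 — compute v_2(x) by factoring powers of 2 out of the numerator and denominator: v_2(13) = 0. Step 2 — apply |x|_p = p^{-v_p(x)} = 2^{0} = 1.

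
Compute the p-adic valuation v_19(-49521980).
v_19(-49521980) = 5

v_19(n) is the largest exponent k such that 19^k divides n. Factor out: -49521980 = -19^5 · 20. (Sign doesn't affect v_p.) So v_19(-49521980) = 5.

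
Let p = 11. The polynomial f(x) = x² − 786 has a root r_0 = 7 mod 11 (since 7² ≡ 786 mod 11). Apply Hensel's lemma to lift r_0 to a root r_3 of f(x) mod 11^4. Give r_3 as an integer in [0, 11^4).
r_3 = 4770 (mod 14641)

Hensel's recurrence: r_{i+1} = r_i − f(r_i)·(f′(r_i))^{-1} mod 11^{i+2}, with f′(x) = 2x. Iterate:
  r_0 = 7 (mod 11)
  r_1 = 51 (mod 121)
  r_2 = 777 (mod 1331)
  r_3 = 4770 (mod 14641)
Final: r_3 = 4770, and one checks f(r_3) ≡ 0 mod 11^4.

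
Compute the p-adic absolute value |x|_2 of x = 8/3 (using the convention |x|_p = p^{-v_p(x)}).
|8/3|_2 = 1/8

Step 1 — compute v_2(x) by factoring powers of 2 out of the numerator and denominator: v_2(8/3) = 3. Step 2 — apply |x|_p = p^{-v_p(x)} = 2^{-3} = 1/8.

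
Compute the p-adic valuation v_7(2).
v_7(2) = 0

v_7(n) is the largest exponent k such that 7^k divides n. Factor out: 2 = 7^0 · 2. (Sign doesn't affect v_p.) So v_7(2) = 0.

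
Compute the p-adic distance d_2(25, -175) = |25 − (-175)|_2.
d_2(25, -175) = 1/8

Step 1 — x − y = 25 − (-175) = 200. Step 2 — v_2(200) = 3 (factor: 200 = (2^3 · 25); the sign does not affect v_p). Step 3 — |x − y|_2 = 2^{-3} = 1/8.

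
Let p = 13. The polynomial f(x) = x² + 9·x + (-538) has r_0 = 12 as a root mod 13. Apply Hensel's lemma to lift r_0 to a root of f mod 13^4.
r_3 = 1091 (mod 28561)

Hensel: r_{i+1} = r_i − f(r_i)·(f′(r_i))^{-1} mod 13^{i+2}, f′(x) = 2x + 9. Iterate:
  r_0 = 12 (mod 13)
  r_1 = 77 (mod 169)
  r_2 = 1091 (mod 2197)
  r_3 = 1091 (mod 28561)
Final: r = 1091 satisfies f(r) ≡ 0 mod 13^4.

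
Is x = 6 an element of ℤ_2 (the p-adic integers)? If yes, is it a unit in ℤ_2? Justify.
x ∈ ℤ_2 but not a unit; v_2(x) = 1 > 0

ℤ_2 = {x ∈ ℚ_2 : v_2(x) ≥ 0} and ℤ_2^× = {x ∈ ℤ_2 : v_2(x) = 0}. Here v_2(6) = v_2(num) − v_2(den) = 1; compare against these criteria.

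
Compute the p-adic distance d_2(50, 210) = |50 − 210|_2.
d_2(50, 210) = 1/32

Step 1 — x − y = 50 − 210 = -160. Step 2 — v_2(-160) = 5 (factor: -160 = −(2^5 · 5); the sign does not affect v_p). Step 3 — |x − y|_2 = 2^{-5} = 1/32.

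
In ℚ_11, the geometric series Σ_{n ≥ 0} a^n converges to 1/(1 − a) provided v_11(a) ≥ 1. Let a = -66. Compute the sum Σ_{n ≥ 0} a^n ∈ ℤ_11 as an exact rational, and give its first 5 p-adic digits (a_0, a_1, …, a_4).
Σ a^n = 1/(1 − a) = 1/67;  first 5 digits = (1, 5, 2, 7, 0)

v_11(a) = 1 ≥ 1, so the series converges in ℤ_11 to 1/(1 − a) = 1/(1 − (-66)) = 1/67. Expand this rational in ℤ_11: compute digits iteratively via d_i = x_i mod 11, x_{i+1} = (x_i − d_i)/11. The first 5 digits are (1, 5, 2, 7, 0).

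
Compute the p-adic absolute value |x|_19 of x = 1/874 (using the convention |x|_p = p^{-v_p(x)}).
|1/874|_19 = 19

Step 1 — compute v_19(x) by factoring powers of 19 out of the numerator and denominator: v_19(1/874) = -1. Step 2 — apply |x|_p = p^{-v_p(x)} = 19^{1} = 19.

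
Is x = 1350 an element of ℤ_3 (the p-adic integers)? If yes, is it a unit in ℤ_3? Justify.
x ∈ ℤ_3 but not a unit; v_3(x) = 3 > 0

ℤ_3 = {x ∈ ℚ_3 : v_3(x) ≥ 0} and ℤ_3^× = {x ∈ ℤ_3 : v_3(x) = 0}. Here v_3(1350) = v_3(num) − v_3(den) = 3; compare against these criteria.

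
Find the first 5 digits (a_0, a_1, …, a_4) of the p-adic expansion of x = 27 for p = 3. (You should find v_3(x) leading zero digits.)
(a_0, …, a_4) = (0, 0, 0, 1, 0)

v_3(27) = 3, so a_0 = ... = a_2 = 0. Factor out: x = 3^3 · u with u = 1 a unit in ℤ_3. Expand u iteratively via a_{v+i} = u_i mod 3, u_{i+1} = (u_i − a_{v+i})/3:
  u_0 = 1;  a_3 = 1;  u_1 = (u_0 − 1)/3 = 0
  u_1 = 0;  a_4 = 0;  u_2 = (u_1 − 0)/3 = 0
Digits: (0, 0, 0, 1, 0).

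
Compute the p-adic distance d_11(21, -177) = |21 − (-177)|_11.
d_11(21, -177) = 1/11

Step 1 — x − y = 21 − (-177) = 198. Step 2 — v_11(198) = 1 (factor: 198 = (11^1 · 18); the sign does not affect v_p). Step 3 — |x − y|_11 = 11^{-1} = 1/11.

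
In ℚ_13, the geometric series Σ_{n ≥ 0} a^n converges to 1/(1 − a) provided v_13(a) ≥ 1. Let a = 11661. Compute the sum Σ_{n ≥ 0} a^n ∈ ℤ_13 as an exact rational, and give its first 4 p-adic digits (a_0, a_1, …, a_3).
Σ a^n = 1/(1 − a) = -1/11660;  first 4 digits = (1, 0, 4, 5)

v_13(a) = 2 ≥ 1, so the series converges in ℤ_13 to 1/(1 − a) = 1/(1 − 11661) = -1/11660. Expand this rational in ℤ_13: compute digits iteratively via d_i = x_i mod 13, x_{i+1} = (x_i − d_i)/13. The first 4 digits are (1, 0, 4, 5).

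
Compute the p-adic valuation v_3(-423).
v_3(-423) = 2

v_3(n) is the largest exponent k such that 3^k divides n. Factor out: -423 = -3^2 · 47. (Sign doesn't affect v_p.) So v_3(-423) = 2.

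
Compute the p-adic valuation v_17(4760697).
v_17(4760697) = 4

v_17(n) is the largest exponent k such that 17^k divides n. Factor out: 4760697 = 17^4 · 57. (Sign doesn't affect v_p.) So v_17(4760697) = 4.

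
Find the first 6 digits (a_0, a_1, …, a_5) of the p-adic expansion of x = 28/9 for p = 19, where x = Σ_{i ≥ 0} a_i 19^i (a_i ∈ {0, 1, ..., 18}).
(a_0, …, a_5) = (1, 17, 16, 16, 16, 16)

v_19(28/9) = 0 (numerator and denominator both coprime to 19), so x ∈ ℤ_19^×. Compute digits iteratively via a_i = x_i mod 19, x_{i+1} = (x_i − a_i)/19, with x_0 = x:
  x_0 = 28/9;  a_0 = 1;  x_1 = (x_0 − 1)/19 = 1/9
  x_1 = 1/9;  a_1 = 17;  x_2 = (x_1 − 17)/19 = -8/9
  x_2 = -8/9;  a_2 = 16;  x_3 = (x_2 − 16)/19 = -8/9
  x_3 = -8/9;  a_3 = 16;  x_4 = (x_3 − 16)/19 = -8/9
  x_4 = -8/9;  a_4 = 16;  x_5 = (x_4 − 16)/19 = -8/9
  x_5 = -8/9;  a_5 = 16;  x_6 = (x_5 − 16)/19 = -8/9
Digits: (1, 17, 16, 16, 16, 16).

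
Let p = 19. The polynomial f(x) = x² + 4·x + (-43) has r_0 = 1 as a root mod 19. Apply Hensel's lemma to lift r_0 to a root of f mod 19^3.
r_2 = 2414 (mod 6859)

Hensel: r_{i+1} = r_i − f(r_i)·(f′(r_i))^{-1} mod 19^{i+2}, f′(x) = 2x + 4. Iterate:
  r_0 = 1 (mod 19)
  r_1 = 248 (mod 361)
  r_2 = 2414 (mod 6859)
Final: r = 2414 satisfies f(r) ≡ 0 mod 19^3.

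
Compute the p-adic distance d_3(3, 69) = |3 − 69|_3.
d_3(3, 69) = 1/3

Step 1 — x − y = 3 − 69 = -66. Step 2 — v_3(-66) = 1 (factor: -66 = −(3^1 · 22); the sign does not affect v_p). Step 3 — |x − y|_3 = 3^{-1} = 1/3.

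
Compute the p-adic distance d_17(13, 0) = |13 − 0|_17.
d_17(13, 0) = 1

Step 1 — x − y = 13 − 0 = 13. Step 2 — v_17(13) = 0 (factor: 13 = (17^0 · 13); the sign does not affect v_p). Step 3 — |x − y|_17 = 17^{0} = 1.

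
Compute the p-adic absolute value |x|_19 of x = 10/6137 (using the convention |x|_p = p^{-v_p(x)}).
|10/6137|_19 = 361

Step 1 — compute v_19(x) by factoring powers of 19 out of the numerator and denominator: v_19(10/6137) = -2. Step 2 — apply |x|_p = p^{-v_p(x)} = 19^{2} = 361.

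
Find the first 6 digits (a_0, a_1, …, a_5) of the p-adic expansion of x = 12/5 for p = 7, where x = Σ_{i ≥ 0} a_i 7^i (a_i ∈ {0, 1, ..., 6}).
(a_0, …, a_5) = (1, 3, 1, 4, 5, 2)

v_7(12/5) = 0 (numerator and denominator both coprime to 7), so x ∈ ℤ_7^×. Compute digits iteratively via a_i = x_i mod 7, x_{i+1} = (x_i − a_i)/7, with x_0 = x:
  x_0 = 12/5;  a_0 = 1;  x_1 = (x_0 − 1)/7 = 1/5
  x_1 = 1/5;  a_1 = 3;  x_2 = (x_1 − 3)/7 = -2/5
  x_2 = -2/5;  a_2 = 1;  x_3 = (x_2 − 1)/7 = -1/5
  x_3 = -1/5;  a_3 = 4;  x_4 = (x_3 − 4)/7 = -3/5
  x_4 = -3/5;  a_4 = 5;  x_5 = (x_4 − 5)/7 = -4/5
  x_5 = -4/5;  a_5 = 2;  x_6 = (x_5 − 2)/7 = -2/5
Digits: (1, 3, 1, 4, 5, 2).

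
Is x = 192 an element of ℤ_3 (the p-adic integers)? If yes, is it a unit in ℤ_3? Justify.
x ∈ ℤ_3 but not a unit; v_3(x) = 1 > 0

ℤ_3 = {x ∈ ℚ_3 : v_3(x) ≥ 0} and ℤ_3^× = {x ∈ ℤ_3 : v_3(x) = 0}. Here v_3(192) = v_3(num) − v_3(den) = 1; compare against these criteria.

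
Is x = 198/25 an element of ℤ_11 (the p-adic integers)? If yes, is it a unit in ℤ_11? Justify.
x ∈ ℤ_11 but not a unit; v_11(x) = 1 > 0

ℤ_11 = {x ∈ ℚ_11 : v_11(x) ≥ 0} and ℤ_11^× = {x ∈ ℤ_11 : v_11(x) = 0}. Here v_11(198/25) = v_11(num) − v_11(den) = 1; compare against these criteria.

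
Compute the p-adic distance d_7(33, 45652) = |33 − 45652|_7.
d_7(33, 45652) = 1/2401

Step 1 — x − y = 33 − 45652 = -45619. Step 2 — v_7(-45619) = 4 (factor: -45619 = −(7^4 · 19); the sign does not affect v_p). Step 3 — |x − y|_7 = 7^{-4} = 1/2401.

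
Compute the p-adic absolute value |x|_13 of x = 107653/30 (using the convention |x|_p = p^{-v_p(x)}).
|107653/30|_13 = 1/2197

Step 1 — compute v_13(x) by factoring powers of 13 out of the numerator and denominator: v_13(107653/30) = 3. Step 2 — apply |x|_p = p^{-v_p(x)} = 13^{-3} = 1/2197.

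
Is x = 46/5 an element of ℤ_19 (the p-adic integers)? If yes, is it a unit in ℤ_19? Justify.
x ∈ ℤ_19^× (unit); v_19(x) = 0

ℤ_19 = {x ∈ ℚ_19 : v_19(x) ≥ 0} and ℤ_19^× = {x ∈ ℤ_19 : v_19(x) = 0}. Here v_19(46/5) = v_19(num) − v_19(den) = 0; compare against these criteria.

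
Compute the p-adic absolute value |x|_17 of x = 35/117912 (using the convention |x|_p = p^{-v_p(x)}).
|35/117912|_17 = 4913

Step 1 — compute v_17(x) by factoring powers of 17 out of the numerator and denominator: v_17(35/117912) = -3. Step 2 — apply |x|_p = p^{-v_p(x)} = 17^{3} = 4913.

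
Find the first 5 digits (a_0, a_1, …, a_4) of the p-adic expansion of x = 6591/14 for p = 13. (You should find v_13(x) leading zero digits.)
(a_0, …, a_4) = (0, 0, 0, 3, 10)

v_13(6591/14) = 3, so a_0 = ... = a_2 = 0. Factor out: x = 13^3 · u with u = 3/14 a unit in ℤ_13. Expand u iteratively via a_{v+i} = u_i mod 13, u_{i+1} = (u_i − a_{v+i})/13:
  u_0 = 3/14;  a_3 = 3;  u_1 = (u_0 − 3)/13 = -3/14
  u_1 = -3/14;  a_4 = 10;  u_2 = (u_1 − 10)/13 = -11/14
Digits: (0, 0, 0, 3, 10).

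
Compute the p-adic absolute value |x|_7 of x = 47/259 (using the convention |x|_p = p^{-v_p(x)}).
|47/259|_7 = 7

Step 1 — compute v_7(x) by factoring powers of 7 out of the numerator and denominator: v_7(47/259) = -1. Step 2 — apply |x|_p = p^{-v_p(x)} = 7^{1} = 7.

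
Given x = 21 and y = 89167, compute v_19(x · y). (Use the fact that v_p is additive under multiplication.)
v_19(1872507) = 3

v_p(x) = 0 (factor: 21 = 19^0 · 21); v_p(y) = 3 (factor: 89167 = 19^3 · 13). Additivity: v_p(xy) = v_p(x) + v_p(y) = 0 + 3 = 3. (Direct check: xy = 1872507 = 19^3 · (273).)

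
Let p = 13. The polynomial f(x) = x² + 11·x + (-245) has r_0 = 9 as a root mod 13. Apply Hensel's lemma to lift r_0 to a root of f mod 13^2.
r_1 = 87 (mod 169)

Hensel: r_{i+1} = r_i − f(r_i)·(f′(r_i))^{-1} mod 13^{i+2}, f′(x) = 2x + 11. Iterate:
  r_0 = 9 (mod 13)
  r_1 = 87 (mod 169)
Final: r = 87 satisfies f(r) ≡ 0 mod 13^2.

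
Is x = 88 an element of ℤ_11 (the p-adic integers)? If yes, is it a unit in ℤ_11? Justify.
x ∈ ℤ_11 but not a unit; v_11(x) = 1 > 0

ℤ_11 = {x ∈ ℚ_11 : v_11(x) ≥ 0} and ℤ_11^× = {x ∈ ℤ_11 : v_11(x) = 0}. Here v_11(88) = v_11(num) − v_11(den) = 1; compare against these criteria.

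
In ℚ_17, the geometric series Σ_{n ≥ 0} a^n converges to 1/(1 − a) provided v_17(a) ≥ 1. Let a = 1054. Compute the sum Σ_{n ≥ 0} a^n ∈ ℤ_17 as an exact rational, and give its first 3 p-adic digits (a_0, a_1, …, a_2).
Σ a^n = 1/(1 − a) = -1/1053;  first 3 digits = (1, 11, 5)

v_17(a) = 1 ≥ 1, so the series converges in ℤ_17 to 1/(1 − a) = 1/(1 − 1054) = -1/1053. Expand this rational in ℤ_17: compute digits iteratively via d_i = x_i mod 17, x_{i+1} = (x_i − d_i)/17. The first 3 digits are (1, 11, 5).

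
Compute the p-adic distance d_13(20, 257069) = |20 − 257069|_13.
d_13(20, 257069) = 1/28561

Step 1 — x − y = 20 − 257069 = -257049. Step 2 — v_13(-257049) = 4 (factor: -257049 = −(13^4 · 9); the sign does not affect v_p). Step 3 — |x − y|_13 = 13^{-4} = 1/28561.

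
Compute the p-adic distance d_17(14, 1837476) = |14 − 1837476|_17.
d_17(14, 1837476) = 1/83521

Step 1 — x − y = 14 − 1837476 = -1837462. Step 2 — v_17(-1837462) = 4 (factor: -1837462 = −(17^4 · 22); the sign does not affect v_p). Step 3 — |x − y|_17 = 17^{-4} = 1/83521.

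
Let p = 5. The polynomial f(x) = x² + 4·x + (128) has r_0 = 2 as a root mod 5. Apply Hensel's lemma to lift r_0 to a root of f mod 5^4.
r_3 = 372 (mod 625)

Hensel: r_{i+1} = r_i − f(r_i)·(f′(r_i))^{-1} mod 5^{i+2}, f′(x) = 2x + 4. Iterate:
  r_0 = 2 (mod 5)
  r_1 = 22 (mod 25)
  r_2 = 122 (mod 125)
  r_3 = 372 (mod 625)
Final: r = 372 satisfies f(r) ≡ 0 mod 5^4.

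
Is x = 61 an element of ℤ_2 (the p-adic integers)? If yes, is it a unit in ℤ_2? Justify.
x ∈ ℤ_2^× (unit); v_2(x) = 0

ℤ_2 = {x ∈ ℚ_2 : v_2(x) ≥ 0} and ℤ_2^× = {x ∈ ℤ_2 : v_2(x) = 0}. Here v_2(61) = v_2(num) − v_2(den) = 0; compare against these criteria.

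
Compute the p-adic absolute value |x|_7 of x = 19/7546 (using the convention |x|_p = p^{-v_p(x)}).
|19/7546|_7 = 343

Step 1 — compute v_7(x) by factoring powers of 7 out of the numerator and denominator: v_7(19/7546) = -3. Step 2 — apply |x|_p = p^{-v_p(x)} = 7^{3} = 343.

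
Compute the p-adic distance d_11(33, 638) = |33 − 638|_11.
d_11(33, 638) = 1/121

Step 1 — x − y = 33 − 638 = -605. Step 2 — v_11(-605) = 2 (factor: -605 = −(11^2 · 5); the sign does not affect v_p). Step 3 — |x − y|_11 = 11^{-2} = 1/121.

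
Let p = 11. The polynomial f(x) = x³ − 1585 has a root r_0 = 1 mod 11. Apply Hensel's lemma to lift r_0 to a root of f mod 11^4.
r_3 = 5248 (mod 14641)

Hensel: r_{i+1} = r_i − f(r_i)/f′(r_i) mod 11^{i+2}, where f′(x) = 3x². Iterate:
  r_0 = 1 (mod 11)
  r_1 = 45 (mod 121)
  r_2 = 1255 (mod 1331)
  r_3 = 5248 (mod 14641)
Final: r = 5248 with f(r) ≡ 0 mod 11^4.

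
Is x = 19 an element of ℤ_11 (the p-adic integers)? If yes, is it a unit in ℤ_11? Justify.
x ∈ ℤ_11^× (unit); v_11(x) = 0

ℤ_11 = {x ∈ ℚ_11 : v_11(x) ≥ 0} and ℤ_11^× = {x ∈ ℤ_11 : v_11(x) = 0}. Here v_11(19) = v_11(num) − v_11(den) = 0; compare against these criteria.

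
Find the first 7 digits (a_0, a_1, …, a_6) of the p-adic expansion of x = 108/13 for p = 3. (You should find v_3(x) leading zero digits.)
(a_0, …, a_6) = (0, 0, 0, 1, 0, 2, 0)

v_3(108/13) = 3, so a_0 = ... = a_2 = 0. Factor out: x = 3^3 · u with u = 4/13 a unit in ℤ_3. Expand u iteratively via a_{v+i} = u_i mod 3, u_{i+1} = (u_i − a_{v+i})/3:
  u_0 = 4/13;  a_3 = 1;  u_1 = (u_0 − 1)/3 = -3/13
  u_1 = -3/13;  a_4 = 0;  u_2 = (u_1 − 0)/3 = -1/13
  u_2 = -1/13;  a_5 = 2;  u_3 = (u_2 − 2)/3 = -9/13
  u_3 = -9/13;  a_6 = 0;  u_4 = (u_3 − 0)/3 = -3/13
Digits: (0, 0, 0, 1, 0, 2, 0).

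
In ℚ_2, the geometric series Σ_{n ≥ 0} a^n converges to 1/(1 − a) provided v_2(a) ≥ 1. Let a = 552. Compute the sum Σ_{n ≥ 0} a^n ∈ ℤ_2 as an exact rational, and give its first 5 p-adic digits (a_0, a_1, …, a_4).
Σ a^n = 1/(1 − a) = -1/551;  first 5 digits = (1, 0, 0, 1, 0)

v_2(a) = 3 ≥ 1, so the series converges in ℤ_2 to 1/(1 − a) = 1/(1 − 552) = -1/551. Expand this rational in ℤ_2: compute digits iteratively via d_i = x_i mod 2, x_{i+1} = (x_i − d_i)/2. The first 5 digits are (1, 0, 0, 1, 0).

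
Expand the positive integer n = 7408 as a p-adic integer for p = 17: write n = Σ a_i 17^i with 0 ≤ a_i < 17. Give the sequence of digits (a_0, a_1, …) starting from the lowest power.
(a_0, a_1, …) = (13, 10, 8, 1)

Repeated division by 17 gives the digits low-to-high: 7408 = 13 + 10·17^1 + 8·17^2 + 1·17^3. Digit sequence: (13, 10, 8, 1).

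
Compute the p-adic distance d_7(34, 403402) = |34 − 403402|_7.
d_7(34, 403402) = 1/16807

Step 1 — x − y = 34 − 403402 = -403368. Step 2 — v_7(-403368) = 5 (factor: -403368 = −(7^5 · 24); the sign does not affect v_p). Step 3 — |x − y|_7 = 7^{-5} = 1/16807.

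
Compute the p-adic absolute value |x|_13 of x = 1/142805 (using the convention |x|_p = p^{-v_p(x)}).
|1/142805|_13 = 28561

Step 1 — compute v_13(x) by factoring powers of 13 out of the numerator and denominator: v_13(1/142805) = -4. Step 2 — apply |x|_p = p^{-v_p(x)} = 13^{4} = 28561.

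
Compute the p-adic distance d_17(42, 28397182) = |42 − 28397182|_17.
d_17(42, 28397182) = 1/1419857

Step 1 — x − y = 42 − 28397182 = -28397140. Step 2 — v_17(-28397140) = 5 (factor: -28397140 = −(17^5 · 20); the sign does not affect v_p). Step 3 — |x − y|_17 = 17^{-5} = 1/1419857.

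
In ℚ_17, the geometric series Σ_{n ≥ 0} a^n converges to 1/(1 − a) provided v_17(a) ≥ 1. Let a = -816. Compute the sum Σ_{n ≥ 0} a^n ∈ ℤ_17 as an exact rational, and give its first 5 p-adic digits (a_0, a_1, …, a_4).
Σ a^n = 1/(1 − a) = 1/817;  first 5 digits = (1, 3, 6, 9, 9)

v_17(a) = 1 ≥ 1, so the series converges in ℤ_17 to 1/(1 − a) = 1/(1 − (-816)) = 1/817. Expand this rational in ℤ_17: compute digits iteratively via d_i = x_i mod 17, x_{i+1} = (x_i − d_i)/17. The first 5 digits are (1, 3, 6, 9, 9).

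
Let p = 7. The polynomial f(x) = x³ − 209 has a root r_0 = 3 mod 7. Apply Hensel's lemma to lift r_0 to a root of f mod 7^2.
r_1 = 17 (mod 49)

Hensel: r_{i+1} = r_i − f(r_i)/f′(r_i) mod 7^{i+2}, where f′(x) = 3x². Iterate:
  r_0 = 3 (mod 7)
  r_1 = 17 (mod 49)
Final: r = 17 with f(r) ≡ 0 mod 7^2.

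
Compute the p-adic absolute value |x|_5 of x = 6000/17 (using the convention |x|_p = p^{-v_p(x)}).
|6000/17|_5 = 1/125

Step 1 — compute v_5(x) by factoring powers of 5 out of the numerator and denominator: v_5(6000/17) = 3. Step 2 — apply |x|_p = p^{-v_p(x)} = 5^{-3} = 1/125.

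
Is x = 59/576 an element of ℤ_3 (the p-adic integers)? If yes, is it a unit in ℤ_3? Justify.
x ∉ ℤ_3 (v_3(x) = -2 < 0)

ℤ_3 = {x ∈ ℚ_3 : v_3(x) ≥ 0} and ℤ_3^× = {x ∈ ℤ_3 : v_3(x) = 0}. Here v_3(59/576) = v_3(num) − v_3(den) = -2; compare against these criteria.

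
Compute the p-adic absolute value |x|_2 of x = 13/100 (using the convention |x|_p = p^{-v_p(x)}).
|13/100|_2 = 4

Step 1 — compute v_2(x) by factoring powers of 2 out of the numerator and denominator: v_2(13/100) = -2. Step 2 — apply |x|_p = p^{-v_p(x)} = 2^{2} = 4.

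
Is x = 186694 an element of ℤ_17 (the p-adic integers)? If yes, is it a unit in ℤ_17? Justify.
x ∈ ℤ_17 but not a unit; v_17(x) = 3 > 0

ℤ_17 = {x ∈ ℚ_17 : v_17(x) ≥ 0} and ℤ_17^× = {x ∈ ℤ_17 : v_17(x) = 0}. Here v_17(186694) = v_17(num) − v_17(den) = 3; compare against these criteria.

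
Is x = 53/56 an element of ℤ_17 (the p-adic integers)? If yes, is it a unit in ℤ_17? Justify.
x ∈ ℤ_17^× (unit); v_17(x) = 0

ℤ_17 = {x ∈ ℚ_17 : v_17(x) ≥ 0} and ℤ_17^× = {x ∈ ℤ_17 : v_17(x) = 0}. Here v_17(53/56) = v_17(num) − v_17(den) = 0; compare against these criteria.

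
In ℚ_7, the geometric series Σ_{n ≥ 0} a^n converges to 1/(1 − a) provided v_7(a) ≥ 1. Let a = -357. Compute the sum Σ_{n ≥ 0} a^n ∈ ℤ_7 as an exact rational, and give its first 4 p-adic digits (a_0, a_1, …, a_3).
Σ a^n = 1/(1 − a) = 1/358;  first 4 digits = (1, 5, 3, 5)

v_7(a) = 1 ≥ 1, so the series converges in ℤ_7 to 1/(1 − a) = 1/(1 − (-357)) = 1/358. Expand this rational in ℤ_7: compute digits iteratively via d_i = x_i mod 7, x_{i+1} = (x_i − d_i)/7. The first 4 digits are (1, 5, 3, 5).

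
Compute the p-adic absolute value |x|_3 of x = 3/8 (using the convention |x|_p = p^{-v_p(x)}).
|3/8|_3 = 1/3

Step 1 — compute v_3(x) by factoring powers of 3 out of the numerator and denominator: v_3(3/8) = 1. Step 2 — apply |x|_p = p^{-v_p(x)} = 3^{-1} = 1/3.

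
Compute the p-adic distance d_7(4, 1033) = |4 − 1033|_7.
d_7(4, 1033) = 1/343

Step 1 — x − y = 4 − 1033 = -1029. Step 2 — v_7(-1029) = 3 (factor: -1029 = −(7^3 · 3); the sign does not affect v_p). Step 3 — |x − y|_7 = 7^{-3} = 1/343.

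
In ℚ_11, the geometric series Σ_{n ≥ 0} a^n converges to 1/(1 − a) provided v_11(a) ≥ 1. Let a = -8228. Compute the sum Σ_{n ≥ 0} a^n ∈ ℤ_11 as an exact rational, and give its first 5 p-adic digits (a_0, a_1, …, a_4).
Σ a^n = 1/(1 − a) = 1/8229;  first 5 digits = (1, 0, 9, 4, 3)

v_11(a) = 2 ≥ 1, so the series converges in ℤ_11 to 1/(1 − a) = 1/(1 − (-8228)) = 1/8229. Expand this rational in ℤ_11: compute digits iteratively via d_i = x_i mod 11, x_{i+1} = (x_i − d_i)/11. The first 5 digits are (1, 0, 9, 4, 3).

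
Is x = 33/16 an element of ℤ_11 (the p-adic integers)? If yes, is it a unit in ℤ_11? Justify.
x ∈ ℤ_11 but not a unit; v_11(x) = 1 > 0

ℤ_11 = {x ∈ ℚ_11 : v_11(x) ≥ 0} and ℤ_11^× = {x ∈ ℤ_11 : v_11(x) = 0}. Here v_11(33/16) = v_11(num) − v_11(den) = 1; compare against these criteria.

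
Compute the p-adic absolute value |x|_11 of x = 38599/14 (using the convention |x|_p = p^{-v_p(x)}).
|38599/14|_11 = 1/1331

Step 1 — compute v_11(x) by factoring powers of 11 out of the numerator and denominator: v_11(38599/14) = 3. Step 2 — apply |x|_p = p^{-v_p(x)} = 11^{-3} = 1/1331.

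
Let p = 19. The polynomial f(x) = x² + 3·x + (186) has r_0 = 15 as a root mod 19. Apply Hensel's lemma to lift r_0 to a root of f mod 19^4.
r_3 = 88118 (mod 130321)

Hensel: r_{i+1} = r_i − f(r_i)·(f′(r_i))^{-1} mod 19^{i+2}, f′(x) = 2x + 3. Iterate:
  r_0 = 15 (mod 19)
  r_1 = 34 (mod 361)
  r_2 = 5810 (mod 6859)
  r_3 = 88118 (mod 130321)
Final: r = 88118 satisfies f(r) ≡ 0 mod 19^4.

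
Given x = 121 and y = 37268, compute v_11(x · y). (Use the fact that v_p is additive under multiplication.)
v_11(4509428) = 5

v_p(x) = 2 (factor: 121 = 11^2 · 1); v_p(y) = 3 (factor: 37268 = 11^3 · 28). Additivity: v_p(xy) = v_p(x) + v_p(y) = 2 + 3 = 5. (Direct check: xy = 4509428 = 11^5 · (28).)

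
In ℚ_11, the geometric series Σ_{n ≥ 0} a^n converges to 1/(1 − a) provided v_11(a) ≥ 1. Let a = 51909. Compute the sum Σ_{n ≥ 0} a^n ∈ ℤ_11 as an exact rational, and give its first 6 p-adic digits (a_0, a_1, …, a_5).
Σ a^n = 1/(1 − a) = -1/51908;  first 6 digits = (1, 0, 0, 6, 3, 0)

v_11(a) = 3 ≥ 1, so the series converges in ℤ_11 to 1/(1 − a) = 1/(1 − 51909) = -1/51908. Expand this rational in ℤ_11: compute digits iteratively via d_i = x_i mod 11, x_{i+1} = (x_i − d_i)/11. The first 6 digits are (1, 0, 0, 6, 3, 0).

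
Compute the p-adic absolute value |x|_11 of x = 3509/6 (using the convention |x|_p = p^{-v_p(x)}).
|3509/6|_11 = 1/121

Step 1 — compute v_11(x) by factoring powers of 11 out of the numerator and denominator: v_11(3509/6) = 2. Step 2 — apply |x|_p = p^{-v_p(x)} = 11^{-2} = 1/121.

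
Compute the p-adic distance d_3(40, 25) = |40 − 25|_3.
d_3(40, 25) = 1/3

Step 1 — x − y = 40 − 25 = 15. Step 2 — v_3(15) = 1 (factor: 15 = (3^1 · 5); the sign does not affect v_p). Step 3 — |x − y|_3 = 3^{-1} = 1/3.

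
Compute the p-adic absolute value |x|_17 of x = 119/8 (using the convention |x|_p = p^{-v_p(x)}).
|119/8|_17 = 1/17

Step 1 — compute v_17(x) by factoring powers of 17 out of the numerator and denominator: v_17(119/8) = 1. Step 2 — apply |x|_p = p^{-v_p(x)} = 17^{-1} = 1/17.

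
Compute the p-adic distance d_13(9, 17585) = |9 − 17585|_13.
d_13(9, 17585) = 1/2197

Step 1 — x − y = 9 − 17585 = -17576. Step 2 — v_13(-17576) = 3 (factor: -17576 = −(13^3 · 8); the sign does not affect v_p). Step 3 — |x − y|_13 = 13^{-3} = 1/2197.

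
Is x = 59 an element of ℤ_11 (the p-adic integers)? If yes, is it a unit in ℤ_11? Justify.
x ∈ ℤ_11^× (unit); v_11(x) = 0

ℤ_11 = {x ∈ ℚ_11 : v_11(x) ≥ 0} and ℤ_11^× = {x ∈ ℤ_11 : v_11(x) = 0}. Here v_11(59) = v_11(num) − v_11(den) = 0; compare against these criteria.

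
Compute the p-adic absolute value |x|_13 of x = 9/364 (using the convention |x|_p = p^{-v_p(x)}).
|9/364|_13 = 13

Step 1 — compute v_13(x) by factoring powers of 13 out of the numerator and denominator: v_13(9/364) = -1. Step 2 — apply |x|_p = p^{-v_p(x)} = 13^{1} = 13.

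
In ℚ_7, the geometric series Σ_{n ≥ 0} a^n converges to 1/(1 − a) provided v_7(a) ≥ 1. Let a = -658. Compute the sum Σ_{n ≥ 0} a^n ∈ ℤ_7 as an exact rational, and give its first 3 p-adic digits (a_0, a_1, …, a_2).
Σ a^n = 1/(1 − a) = 1/659;  first 3 digits = (1, 4, 2)

v_7(a) = 1 ≥ 1, so the series converges in ℤ_7 to 1/(1 − a) = 1/(1 − (-658)) = 1/659. Expand this rational in ℤ_7: compute digits iteratively via d_i = x_i mod 7, x_{i+1} = (x_i − d_i)/7. The first 3 digits are (1, 4, 2).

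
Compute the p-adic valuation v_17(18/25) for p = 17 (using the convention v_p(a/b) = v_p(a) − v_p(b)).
v_17(18/25) = 0

Factor powers of 17 from the numerator and denominator of the reduced fraction: 18 = 17^0 · 18 and 25 = 17^0 · 25. Apply v_p(a/b) = v_p(a) − v_p(b): v_17(18/25) = 0 − 0 = 0.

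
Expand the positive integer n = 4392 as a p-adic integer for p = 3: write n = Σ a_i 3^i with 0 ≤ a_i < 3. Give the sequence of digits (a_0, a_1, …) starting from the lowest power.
(a_0, a_1, …) = (0, 0, 2, 0, 0, 0, 0, 2)

Repeated division by 3 gives the digits low-to-high: 4392 = 2·3^2 + 2·3^7. Digit sequence: (0, 0, 2, 0, 0, 0, 0, 2).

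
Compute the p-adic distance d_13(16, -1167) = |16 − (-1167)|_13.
d_13(16, -1167) = 1/169

Step 1 — x − y = 16 − (-1167) = 1183. Step 2 — v_13(1183) = 2 (factor: 1183 = (13^2 · 7); the sign does not affect v_p). Step 3 — |x − y|_13 = 13^{-2} = 1/169.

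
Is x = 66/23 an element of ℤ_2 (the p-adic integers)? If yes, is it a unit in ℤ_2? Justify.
x ∈ ℤ_2 but not a unit; v_2(x) = 1 > 0

ℤ_2 = {x ∈ ℚ_2 : v_2(x) ≥ 0} and ℤ_2^× = {x ∈ ℤ_2 : v_2(x) = 0}. Here v_2(66/23) = v_2(num) − v_2(den) = 1; compare against these criteria.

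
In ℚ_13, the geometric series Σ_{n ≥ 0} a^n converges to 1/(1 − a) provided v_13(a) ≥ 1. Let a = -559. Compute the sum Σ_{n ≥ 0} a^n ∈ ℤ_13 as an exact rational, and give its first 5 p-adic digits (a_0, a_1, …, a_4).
Σ a^n = 1/(1 − a) = 1/560;  first 5 digits = (1, 9, 12, 12, 0)

v_13(a) = 1 ≥ 1, so the series converges in ℤ_13 to 1/(1 − a) = 1/(1 − (-559)) = 1/560. Expand this rational in ℤ_13: compute digits iteratively via d_i = x_i mod 13, x_{i+1} = (x_i − d_i)/13. The first 5 digits are (1, 9, 12, 12, 0).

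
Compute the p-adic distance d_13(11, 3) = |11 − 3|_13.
d_13(11, 3) = 1

Step 1 — x − y = 11 − 3 = 8. Step 2 — v_13(8) = 0 (factor: 8 = (13^0 · 8); the sign does not affect v_p). Step 3 — |x − y|_13 = 13^{0} = 1.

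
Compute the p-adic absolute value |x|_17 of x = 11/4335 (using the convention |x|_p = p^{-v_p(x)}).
|11/4335|_17 = 289

Step 1 — compute v_17(x) by factoring powers of 17 out of the numerator and denominator: v_17(11/4335) = -2. Step 2 — apply |x|_p = p^{-v_p(x)} = 17^{2} = 289.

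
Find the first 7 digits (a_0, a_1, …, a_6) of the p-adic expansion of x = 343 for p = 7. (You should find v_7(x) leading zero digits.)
(a_0, …, a_6) = (0, 0, 0, 1, 0, 0, 0)

v_7(343) = 3, so a_0 = ... = a_2 = 0. Factor out: x = 7^3 · u with u = 1 a unit in ℤ_7. Expand u iteratively via a_{v+i} = u_i mod 7, u_{i+1} = (u_i − a_{v+i})/7:
  u_0 = 1;  a_3 = 1;  u_1 = (u_0 − 1)/7 = 0
  u_1 = 0;  a_4 = 0;  u_2 = (u_1 − 0)/7 = 0
  u_2 = 0;  a_5 = 0;  u_3 = (u_2 − 0)/7 = 0
  u_3 = 0;  a_6 = 0;  u_4 = (u_3 − 0)/7 = 0
Digits: (0, 0, 0, 1, 0, 0, 0).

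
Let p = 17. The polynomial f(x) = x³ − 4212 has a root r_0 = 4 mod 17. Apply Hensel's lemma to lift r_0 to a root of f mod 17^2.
r_1 = 259 (mod 289)

Hensel: r_{i+1} = r_i − f(r_i)/f′(r_i) mod 17^{i+2}, where f′(x) = 3x². Iterate:
  r_0 = 4 (mod 17)
  r_1 = 259 (mod 289)
Final: r = 259 with f(r) ≡ 0 mod 17^2.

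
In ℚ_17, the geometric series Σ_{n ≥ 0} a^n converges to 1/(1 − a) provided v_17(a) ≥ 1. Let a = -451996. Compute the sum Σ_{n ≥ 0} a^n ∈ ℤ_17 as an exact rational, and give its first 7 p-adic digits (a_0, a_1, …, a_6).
Σ a^n = 1/(1 − a) = 1/451997;  first 7 digits = (1, 0, 0, 10, 11, 16, 14)

v_17(a) = 3 ≥ 1, so the series converges in ℤ_17 to 1/(1 − a) = 1/(1 − (-451996)) = 1/451997. Expand this rational in ℤ_17: compute digits iteratively via d_i = x_i mod 17, x_{i+1} = (x_i − d_i)/17. The first 7 digits are (1, 0, 0, 10, 11, 16, 14).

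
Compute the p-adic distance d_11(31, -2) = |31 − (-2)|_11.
d_11(31, -2) = 1/11

Step 1 — x − y = 31 − (-2) = 33. Step 2 — v_11(33) = 1 (factor: 33 = (11^1 · 3); the sign does not affect v_p). Step 3 — |x − y|_11 = 11^{-1} = 1/11.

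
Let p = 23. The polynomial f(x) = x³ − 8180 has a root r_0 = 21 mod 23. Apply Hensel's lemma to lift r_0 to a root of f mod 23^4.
r_3 = 96253 (mod 279841)

Hensel: r_{i+1} = r_i − f(r_i)/f′(r_i) mod 23^{i+2}, where f′(x) = 3x². Iterate:
  r_0 = 21 (mod 23)
  r_1 = 504 (mod 529)
  r_2 = 11084 (mod 12167)
  r_3 = 96253 (mod 279841)
Final: r = 96253 with f(r) ≡ 0 mod 23^4.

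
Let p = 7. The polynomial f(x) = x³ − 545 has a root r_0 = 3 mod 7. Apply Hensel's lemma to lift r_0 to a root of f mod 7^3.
r_2 = 269 (mod 343)

Hensel: r_{i+1} = r_i − f(r_i)/f′(r_i) mod 7^{i+2}, where f′(x) = 3x². Iterate:
  r_0 = 3 (mod 7)
  r_1 = 24 (mod 49)
  r_2 = 269 (mod 343)
Final: r = 269 with f(r) ≡ 0 mod 7^3.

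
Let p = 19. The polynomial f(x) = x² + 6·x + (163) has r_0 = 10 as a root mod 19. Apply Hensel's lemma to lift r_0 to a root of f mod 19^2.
r_1 = 67 (mod 361)

Hensel: r_{i+1} = r_i − f(r_i)·(f′(r_i))^{-1} mod 19^{i+2}, f′(x) = 2x + 6. Iterate:
  r_0 = 10 (mod 19)
  r_1 = 67 (mod 361)
Final: r = 67 satisfies f(r) ≡ 0 mod 19^2.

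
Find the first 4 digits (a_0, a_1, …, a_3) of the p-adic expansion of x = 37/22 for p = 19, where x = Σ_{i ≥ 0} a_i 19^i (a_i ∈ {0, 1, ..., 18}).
(a_0, …, a_3) = (6, 11, 2, 18)

v_19(37/22) = 0 (numerator and denominator both coprime to 19), so x ∈ ℤ_19^×. Compute digits iteratively via a_i = x_i mod 19, x_{i+1} = (x_i − a_i)/19, with x_0 = x:
  x_0 = 37/22;  a_0 = 6;  x_1 = (x_0 − 6)/19 = -5/22
  x_1 = -5/22;  a_1 = 11;  x_2 = (x_1 − 11)/19 = -13/22
  x_2 = -13/22;  a_2 = 2;  x_3 = (x_2 − 2)/19 = -3/22
  x_3 = -3/22;  a_3 = 18;  x_4 = (x_3 − 18)/19 = -21/22
Digits: (6, 11, 2, 18).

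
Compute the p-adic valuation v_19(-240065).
v_19(-240065) = 3

v_19(n) is the largest exponent k such that 19^k divides n. Factor out: -240065 = -19^3 · 35. (Sign doesn't affect v_p.) So v_19(-240065) = 3.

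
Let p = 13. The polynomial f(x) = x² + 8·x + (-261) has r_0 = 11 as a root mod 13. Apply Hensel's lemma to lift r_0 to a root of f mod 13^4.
r_3 = 1545 (mod 28561)

Hensel: r_{i+1} = r_i − f(r_i)·(f′(r_i))^{-1} mod 13^{i+2}, f′(x) = 2x + 8. Iterate:
  r_0 = 11 (mod 13)
  r_1 = 24 (mod 169)
  r_2 = 1545 (mod 2197)
  r_3 = 1545 (mod 28561)
Final: r = 1545 satisfies f(r) ≡ 0 mod 13^4.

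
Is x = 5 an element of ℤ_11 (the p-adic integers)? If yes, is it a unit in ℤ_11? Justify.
x ∈ ℤ_11^× (unit); v_11(x) = 0

ℤ_11 = {x ∈ ℚ_11 : v_11(x) ≥ 0} and ℤ_11^× = {x ∈ ℤ_11 : v_11(x) = 0}. Here v_11(5) = v_11(num) − v_11(den) = 0; compare against these criteria.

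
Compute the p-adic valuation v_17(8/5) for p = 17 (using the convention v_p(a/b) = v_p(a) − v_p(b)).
v_17(8/5) = 0

Factor powers of 17 from the numerator and denominator of the reduced fraction: 8 = 17^0 · 8 and 5 = 17^0 · 5. Apply v_p(a/b) = v_p(a) − v_p(b): v_17(8/5) = 0 − 0 = 0.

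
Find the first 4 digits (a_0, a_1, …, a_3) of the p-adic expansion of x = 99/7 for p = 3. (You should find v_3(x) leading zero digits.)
(a_0, …, a_3) = (0, 0, 2, 2)

v_3(99/7) = 2, so a_0 = ... = a_1 = 0. Factor out: x = 3^2 · u with u = 11/7 a unit in ℤ_3. Expand u iteratively via a_{v+i} = u_i mod 3, u_{i+1} = (u_i − a_{v+i})/3:
  u_0 = 11/7;  a_2 = 2;  u_1 = (u_0 − 2)/3 = -1/7
  u_1 = -1/7;  a_3 = 2;  u_2 = (u_1 − 2)/3 = -5/7
Digits: (0, 0, 2, 2).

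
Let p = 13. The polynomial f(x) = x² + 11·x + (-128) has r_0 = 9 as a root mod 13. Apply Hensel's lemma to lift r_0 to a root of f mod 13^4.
r_3 = 24046 (mod 28561)

Hensel: r_{i+1} = r_i − f(r_i)·(f′(r_i))^{-1} mod 13^{i+2}, f′(x) = 2x + 11. Iterate:
  r_0 = 9 (mod 13)
  r_1 = 48 (mod 169)
  r_2 = 2076 (mod 2197)
  r_3 = 24046 (mod 28561)
Final: r = 24046 satisfies f(r) ≡ 0 mod 13^4.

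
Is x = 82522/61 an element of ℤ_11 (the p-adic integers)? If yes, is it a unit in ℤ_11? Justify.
x ∈ ℤ_11 but not a unit; v_11(x) = 3 > 0

ℤ_11 = {x ∈ ℚ_11 : v_11(x) ≥ 0} and ℤ_11^× = {x ∈ ℤ_11 : v_11(x) = 0}. Here v_11(82522/61) = v_11(num) − v_11(den) = 3; compare against these criteria.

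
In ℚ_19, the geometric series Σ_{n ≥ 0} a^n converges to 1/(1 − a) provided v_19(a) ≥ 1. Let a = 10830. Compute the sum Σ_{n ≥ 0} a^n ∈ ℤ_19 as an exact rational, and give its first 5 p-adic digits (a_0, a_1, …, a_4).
Σ a^n = 1/(1 − a) = -1/10829;  first 5 digits = (1, 0, 11, 1, 7)

v_19(a) = 2 ≥ 1, so the series converges in ℤ_19 to 1/(1 − a) = 1/(1 − 10830) = -1/10829. Expand this rational in ℤ_19: compute digits iteratively via d_i = x_i mod 19, x_{i+1} = (x_i − d_i)/19. The first 5 digits are (1, 0, 11, 1, 7).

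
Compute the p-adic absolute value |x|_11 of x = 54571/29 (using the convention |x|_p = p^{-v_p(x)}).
|54571/29|_11 = 1/1331

Step 1 — compute v_11(x) by factoring powers of 11 out of the numerator and denominator: v_11(54571/29) = 3. Step 2 — apply |x|_p = p^{-v_p(x)} = 11^{-3} = 1/1331.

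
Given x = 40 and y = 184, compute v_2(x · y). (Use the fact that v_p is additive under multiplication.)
v_2(7360) = 6

v_p(x) = 3 (factor: 40 = 2^3 · 5); v_p(y) = 3 (factor: 184 = 2^3 · 23). Additivity: v_p(xy) = v_p(x) + v_p(y) = 3 + 3 = 6. (Direct check: xy = 7360 = 2^6 · (115).)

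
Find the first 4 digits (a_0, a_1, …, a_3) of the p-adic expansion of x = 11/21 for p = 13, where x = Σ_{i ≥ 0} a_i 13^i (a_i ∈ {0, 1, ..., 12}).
(a_0, …, a_3) = (3, 6, 2, 6)

v_13(11/21) = 0 (numerator and denominator both coprime to 13), so x ∈ ℤ_13^×. Compute digits iteratively via a_i = x_i mod 13, x_{i+1} = (x_i − a_i)/13, with x_0 = x:
  x_0 = 11/21;  a_0 = 3;  x_1 = (x_0 − 3)/13 = -4/21
  x_1 = -4/21;  a_1 = 6;  x_2 = (x_1 − 6)/13 = -10/21
  x_2 = -10/21;  a_2 = 2;  x_3 = (x_2 − 2)/13 = -4/21
  x_3 = -4/21;  a_3 = 6;  x_4 = (x_3 − 6)/13 = -10/21
Digits: (3, 6, 2, 6).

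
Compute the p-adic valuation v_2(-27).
v_2(-27) = 0

v_2(n) is the largest exponent k such that 2^k divides n. Factor out: -27 = -2^0 · 27. (Sign doesn't affect v_p.) So v_2(-27) = 0.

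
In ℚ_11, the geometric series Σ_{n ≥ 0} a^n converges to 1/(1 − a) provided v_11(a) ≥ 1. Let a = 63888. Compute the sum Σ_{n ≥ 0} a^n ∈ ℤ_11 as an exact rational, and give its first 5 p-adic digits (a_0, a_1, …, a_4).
Σ a^n = 1/(1 − a) = -1/63887;  first 5 digits = (1, 0, 0, 4, 4)

v_11(a) = 3 ≥ 1, so the series converges in ℤ_11 to 1/(1 − a) = 1/(1 − 63888) = -1/63887. Expand this rational in ℤ_11: compute digits iteratively via d_i = x_i mod 11, x_{i+1} = (x_i − d_i)/11. The first 5 digits are (1, 0, 0, 4, 4).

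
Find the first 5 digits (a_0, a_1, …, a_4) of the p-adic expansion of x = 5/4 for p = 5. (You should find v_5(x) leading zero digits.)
(a_0, …, a_4) = (0, 4, 3, 3, 3)

v_5(5/4) = 1, so a_0 = ... = a_0 = 0. Factor out: x = 5^1 · u with u = 1/4 a unit in ℤ_5. Expand u iteratively via a_{v+i} = u_i mod 5, u_{i+1} = (u_i − a_{v+i})/5:
  u_0 = 1/4;  a_1 = 4;  u_1 = (u_0 − 4)/5 = -3/4
  u_1 = -3/4;  a_2 = 3;  u_2 = (u_1 − 3)/5 = -3/4
  u_2 = -3/4;  a_3 = 3;  u_3 = (u_2 − 3)/5 = -3/4
  u_3 = -3/4;  a_4 = 3;  u_4 = (u_3 − 3)/5 = -3/4
Digits: (0, 4, 3, 3, 3).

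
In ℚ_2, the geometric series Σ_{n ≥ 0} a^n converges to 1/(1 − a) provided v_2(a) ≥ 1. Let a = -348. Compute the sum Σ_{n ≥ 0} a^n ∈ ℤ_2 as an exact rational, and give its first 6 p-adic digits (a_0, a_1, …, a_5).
Σ a^n = 1/(1 − a) = 1/349;  first 6 digits = (1, 0, 1, 0, 1, 1)

v_2(a) = 2 ≥ 1, so the series converges in ℤ_2 to 1/(1 − a) = 1/(1 − (-348)) = 1/349. Expand this rational in ℤ_2: compute digits iteratively via d_i = x_i mod 2, x_{i+1} = (x_i − d_i)/2. The first 6 digits are (1, 0, 1, 0, 1, 1).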